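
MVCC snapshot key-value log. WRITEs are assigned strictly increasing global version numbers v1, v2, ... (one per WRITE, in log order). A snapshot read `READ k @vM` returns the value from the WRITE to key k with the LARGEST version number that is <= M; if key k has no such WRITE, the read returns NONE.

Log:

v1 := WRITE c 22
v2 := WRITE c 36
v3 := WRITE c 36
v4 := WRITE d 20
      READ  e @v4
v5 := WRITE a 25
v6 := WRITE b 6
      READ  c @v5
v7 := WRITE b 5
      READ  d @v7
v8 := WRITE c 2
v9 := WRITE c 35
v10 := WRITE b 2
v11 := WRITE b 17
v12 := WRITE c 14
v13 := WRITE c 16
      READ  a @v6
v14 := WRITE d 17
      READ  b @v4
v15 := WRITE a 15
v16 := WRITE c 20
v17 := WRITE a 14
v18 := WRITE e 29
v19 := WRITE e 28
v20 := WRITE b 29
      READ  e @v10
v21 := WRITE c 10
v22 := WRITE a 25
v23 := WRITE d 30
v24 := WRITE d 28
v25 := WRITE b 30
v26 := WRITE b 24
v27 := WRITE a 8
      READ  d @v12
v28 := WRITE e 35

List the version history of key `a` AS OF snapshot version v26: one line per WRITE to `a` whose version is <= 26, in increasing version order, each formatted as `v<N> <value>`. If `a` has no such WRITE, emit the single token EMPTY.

Answer: v5 25
v15 15
v17 14
v22 25

Derivation:
Scan writes for key=a with version <= 26:
  v1 WRITE c 22 -> skip
  v2 WRITE c 36 -> skip
  v3 WRITE c 36 -> skip
  v4 WRITE d 20 -> skip
  v5 WRITE a 25 -> keep
  v6 WRITE b 6 -> skip
  v7 WRITE b 5 -> skip
  v8 WRITE c 2 -> skip
  v9 WRITE c 35 -> skip
  v10 WRITE b 2 -> skip
  v11 WRITE b 17 -> skip
  v12 WRITE c 14 -> skip
  v13 WRITE c 16 -> skip
  v14 WRITE d 17 -> skip
  v15 WRITE a 15 -> keep
  v16 WRITE c 20 -> skip
  v17 WRITE a 14 -> keep
  v18 WRITE e 29 -> skip
  v19 WRITE e 28 -> skip
  v20 WRITE b 29 -> skip
  v21 WRITE c 10 -> skip
  v22 WRITE a 25 -> keep
  v23 WRITE d 30 -> skip
  v24 WRITE d 28 -> skip
  v25 WRITE b 30 -> skip
  v26 WRITE b 24 -> skip
  v27 WRITE a 8 -> drop (> snap)
  v28 WRITE e 35 -> skip
Collected: [(5, 25), (15, 15), (17, 14), (22, 25)]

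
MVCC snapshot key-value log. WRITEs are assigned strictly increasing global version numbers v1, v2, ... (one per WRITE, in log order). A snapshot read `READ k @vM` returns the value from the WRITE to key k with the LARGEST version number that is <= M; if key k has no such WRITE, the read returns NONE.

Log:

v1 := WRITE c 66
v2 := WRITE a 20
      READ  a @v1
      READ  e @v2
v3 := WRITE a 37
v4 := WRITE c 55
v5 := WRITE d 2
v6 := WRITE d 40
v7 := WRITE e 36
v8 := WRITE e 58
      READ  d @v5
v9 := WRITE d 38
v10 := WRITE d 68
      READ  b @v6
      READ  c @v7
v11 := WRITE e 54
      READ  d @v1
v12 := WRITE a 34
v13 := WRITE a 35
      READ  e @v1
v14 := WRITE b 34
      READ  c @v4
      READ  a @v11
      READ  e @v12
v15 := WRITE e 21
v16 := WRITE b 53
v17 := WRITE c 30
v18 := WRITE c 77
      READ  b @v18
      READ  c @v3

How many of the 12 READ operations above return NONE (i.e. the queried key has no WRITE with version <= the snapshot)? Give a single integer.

v1: WRITE c=66  (c history now [(1, 66)])
v2: WRITE a=20  (a history now [(2, 20)])
READ a @v1: history=[(2, 20)] -> no version <= 1 -> NONE
READ e @v2: history=[] -> no version <= 2 -> NONE
v3: WRITE a=37  (a history now [(2, 20), (3, 37)])
v4: WRITE c=55  (c history now [(1, 66), (4, 55)])
v5: WRITE d=2  (d history now [(5, 2)])
v6: WRITE d=40  (d history now [(5, 2), (6, 40)])
v7: WRITE e=36  (e history now [(7, 36)])
v8: WRITE e=58  (e history now [(7, 36), (8, 58)])
READ d @v5: history=[(5, 2), (6, 40)] -> pick v5 -> 2
v9: WRITE d=38  (d history now [(5, 2), (6, 40), (9, 38)])
v10: WRITE d=68  (d history now [(5, 2), (6, 40), (9, 38), (10, 68)])
READ b @v6: history=[] -> no version <= 6 -> NONE
READ c @v7: history=[(1, 66), (4, 55)] -> pick v4 -> 55
v11: WRITE e=54  (e history now [(7, 36), (8, 58), (11, 54)])
READ d @v1: history=[(5, 2), (6, 40), (9, 38), (10, 68)] -> no version <= 1 -> NONE
v12: WRITE a=34  (a history now [(2, 20), (3, 37), (12, 34)])
v13: WRITE a=35  (a history now [(2, 20), (3, 37), (12, 34), (13, 35)])
READ e @v1: history=[(7, 36), (8, 58), (11, 54)] -> no version <= 1 -> NONE
v14: WRITE b=34  (b history now [(14, 34)])
READ c @v4: history=[(1, 66), (4, 55)] -> pick v4 -> 55
READ a @v11: history=[(2, 20), (3, 37), (12, 34), (13, 35)] -> pick v3 -> 37
READ e @v12: history=[(7, 36), (8, 58), (11, 54)] -> pick v11 -> 54
v15: WRITE e=21  (e history now [(7, 36), (8, 58), (11, 54), (15, 21)])
v16: WRITE b=53  (b history now [(14, 34), (16, 53)])
v17: WRITE c=30  (c history now [(1, 66), (4, 55), (17, 30)])
v18: WRITE c=77  (c history now [(1, 66), (4, 55), (17, 30), (18, 77)])
READ b @v18: history=[(14, 34), (16, 53)] -> pick v16 -> 53
READ c @v3: history=[(1, 66), (4, 55), (17, 30), (18, 77)] -> pick v1 -> 66
Read results in order: ['NONE', 'NONE', '2', 'NONE', '55', 'NONE', 'NONE', '55', '37', '54', '53', '66']
NONE count = 5

Answer: 5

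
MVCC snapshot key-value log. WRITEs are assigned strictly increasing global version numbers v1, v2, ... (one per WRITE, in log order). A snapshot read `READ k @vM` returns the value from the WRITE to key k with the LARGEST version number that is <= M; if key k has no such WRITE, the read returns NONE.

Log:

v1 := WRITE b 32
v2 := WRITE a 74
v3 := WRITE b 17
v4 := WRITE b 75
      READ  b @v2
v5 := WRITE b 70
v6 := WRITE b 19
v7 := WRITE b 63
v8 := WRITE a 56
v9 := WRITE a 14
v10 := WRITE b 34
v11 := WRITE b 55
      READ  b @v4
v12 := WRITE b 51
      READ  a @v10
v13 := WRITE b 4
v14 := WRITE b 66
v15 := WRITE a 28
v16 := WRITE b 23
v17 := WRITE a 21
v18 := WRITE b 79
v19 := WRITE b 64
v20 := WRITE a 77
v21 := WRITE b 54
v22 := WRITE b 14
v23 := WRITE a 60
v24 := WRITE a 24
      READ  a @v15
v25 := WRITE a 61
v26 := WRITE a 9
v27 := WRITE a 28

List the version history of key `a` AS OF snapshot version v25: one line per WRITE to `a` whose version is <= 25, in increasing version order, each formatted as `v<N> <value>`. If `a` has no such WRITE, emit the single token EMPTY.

Answer: v2 74
v8 56
v9 14
v15 28
v17 21
v20 77
v23 60
v24 24
v25 61

Derivation:
Scan writes for key=a with version <= 25:
  v1 WRITE b 32 -> skip
  v2 WRITE a 74 -> keep
  v3 WRITE b 17 -> skip
  v4 WRITE b 75 -> skip
  v5 WRITE b 70 -> skip
  v6 WRITE b 19 -> skip
  v7 WRITE b 63 -> skip
  v8 WRITE a 56 -> keep
  v9 WRITE a 14 -> keep
  v10 WRITE b 34 -> skip
  v11 WRITE b 55 -> skip
  v12 WRITE b 51 -> skip
  v13 WRITE b 4 -> skip
  v14 WRITE b 66 -> skip
  v15 WRITE a 28 -> keep
  v16 WRITE b 23 -> skip
  v17 WRITE a 21 -> keep
  v18 WRITE b 79 -> skip
  v19 WRITE b 64 -> skip
  v20 WRITE a 77 -> keep
  v21 WRITE b 54 -> skip
  v22 WRITE b 14 -> skip
  v23 WRITE a 60 -> keep
  v24 WRITE a 24 -> keep
  v25 WRITE a 61 -> keep
  v26 WRITE a 9 -> drop (> snap)
  v27 WRITE a 28 -> drop (> snap)
Collected: [(2, 74), (8, 56), (9, 14), (15, 28), (17, 21), (20, 77), (23, 60), (24, 24), (25, 61)]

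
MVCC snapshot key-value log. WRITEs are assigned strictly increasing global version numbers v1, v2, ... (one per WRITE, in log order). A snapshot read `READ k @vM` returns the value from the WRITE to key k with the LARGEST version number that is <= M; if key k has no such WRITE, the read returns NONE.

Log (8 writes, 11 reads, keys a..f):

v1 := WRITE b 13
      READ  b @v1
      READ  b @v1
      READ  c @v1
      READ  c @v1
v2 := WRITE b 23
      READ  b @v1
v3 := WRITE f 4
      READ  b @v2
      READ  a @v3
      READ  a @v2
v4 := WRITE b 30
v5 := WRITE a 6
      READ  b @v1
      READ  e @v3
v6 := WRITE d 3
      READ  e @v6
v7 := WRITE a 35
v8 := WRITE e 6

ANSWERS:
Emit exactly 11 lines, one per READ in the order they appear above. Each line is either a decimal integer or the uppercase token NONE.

v1: WRITE b=13  (b history now [(1, 13)])
READ b @v1: history=[(1, 13)] -> pick v1 -> 13
READ b @v1: history=[(1, 13)] -> pick v1 -> 13
READ c @v1: history=[] -> no version <= 1 -> NONE
READ c @v1: history=[] -> no version <= 1 -> NONE
v2: WRITE b=23  (b history now [(1, 13), (2, 23)])
READ b @v1: history=[(1, 13), (2, 23)] -> pick v1 -> 13
v3: WRITE f=4  (f history now [(3, 4)])
READ b @v2: history=[(1, 13), (2, 23)] -> pick v2 -> 23
READ a @v3: history=[] -> no version <= 3 -> NONE
READ a @v2: history=[] -> no version <= 2 -> NONE
v4: WRITE b=30  (b history now [(1, 13), (2, 23), (4, 30)])
v5: WRITE a=6  (a history now [(5, 6)])
READ b @v1: history=[(1, 13), (2, 23), (4, 30)] -> pick v1 -> 13
READ e @v3: history=[] -> no version <= 3 -> NONE
v6: WRITE d=3  (d history now [(6, 3)])
READ e @v6: history=[] -> no version <= 6 -> NONE
v7: WRITE a=35  (a history now [(5, 6), (7, 35)])
v8: WRITE e=6  (e history now [(8, 6)])

Answer: 13
13
NONE
NONE
13
23
NONE
NONE
13
NONE
NONE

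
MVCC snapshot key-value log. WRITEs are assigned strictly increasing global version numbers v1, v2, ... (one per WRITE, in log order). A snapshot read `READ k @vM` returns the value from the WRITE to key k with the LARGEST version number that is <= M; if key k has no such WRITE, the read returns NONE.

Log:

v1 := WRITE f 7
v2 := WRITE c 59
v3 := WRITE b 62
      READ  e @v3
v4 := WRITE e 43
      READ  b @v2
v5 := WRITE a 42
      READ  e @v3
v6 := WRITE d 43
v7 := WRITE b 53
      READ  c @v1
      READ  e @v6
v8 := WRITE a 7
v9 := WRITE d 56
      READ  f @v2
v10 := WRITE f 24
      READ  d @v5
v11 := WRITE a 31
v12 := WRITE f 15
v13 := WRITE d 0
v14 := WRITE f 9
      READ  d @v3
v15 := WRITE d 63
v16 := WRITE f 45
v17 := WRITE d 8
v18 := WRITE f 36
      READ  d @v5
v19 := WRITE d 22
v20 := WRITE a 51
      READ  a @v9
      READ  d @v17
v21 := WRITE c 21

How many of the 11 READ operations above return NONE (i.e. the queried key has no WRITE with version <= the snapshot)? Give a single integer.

v1: WRITE f=7  (f history now [(1, 7)])
v2: WRITE c=59  (c history now [(2, 59)])
v3: WRITE b=62  (b history now [(3, 62)])
READ e @v3: history=[] -> no version <= 3 -> NONE
v4: WRITE e=43  (e history now [(4, 43)])
READ b @v2: history=[(3, 62)] -> no version <= 2 -> NONE
v5: WRITE a=42  (a history now [(5, 42)])
READ e @v3: history=[(4, 43)] -> no version <= 3 -> NONE
v6: WRITE d=43  (d history now [(6, 43)])
v7: WRITE b=53  (b history now [(3, 62), (7, 53)])
READ c @v1: history=[(2, 59)] -> no version <= 1 -> NONE
READ e @v6: history=[(4, 43)] -> pick v4 -> 43
v8: WRITE a=7  (a history now [(5, 42), (8, 7)])
v9: WRITE d=56  (d history now [(6, 43), (9, 56)])
READ f @v2: history=[(1, 7)] -> pick v1 -> 7
v10: WRITE f=24  (f history now [(1, 7), (10, 24)])
READ d @v5: history=[(6, 43), (9, 56)] -> no version <= 5 -> NONE
v11: WRITE a=31  (a history now [(5, 42), (8, 7), (11, 31)])
v12: WRITE f=15  (f history now [(1, 7), (10, 24), (12, 15)])
v13: WRITE d=0  (d history now [(6, 43), (9, 56), (13, 0)])
v14: WRITE f=9  (f history now [(1, 7), (10, 24), (12, 15), (14, 9)])
READ d @v3: history=[(6, 43), (9, 56), (13, 0)] -> no version <= 3 -> NONE
v15: WRITE d=63  (d history now [(6, 43), (9, 56), (13, 0), (15, 63)])
v16: WRITE f=45  (f history now [(1, 7), (10, 24), (12, 15), (14, 9), (16, 45)])
v17: WRITE d=8  (d history now [(6, 43), (9, 56), (13, 0), (15, 63), (17, 8)])
v18: WRITE f=36  (f history now [(1, 7), (10, 24), (12, 15), (14, 9), (16, 45), (18, 36)])
READ d @v5: history=[(6, 43), (9, 56), (13, 0), (15, 63), (17, 8)] -> no version <= 5 -> NONE
v19: WRITE d=22  (d history now [(6, 43), (9, 56), (13, 0), (15, 63), (17, 8), (19, 22)])
v20: WRITE a=51  (a history now [(5, 42), (8, 7), (11, 31), (20, 51)])
READ a @v9: history=[(5, 42), (8, 7), (11, 31), (20, 51)] -> pick v8 -> 7
READ d @v17: history=[(6, 43), (9, 56), (13, 0), (15, 63), (17, 8), (19, 22)] -> pick v17 -> 8
v21: WRITE c=21  (c history now [(2, 59), (21, 21)])
Read results in order: ['NONE', 'NONE', 'NONE', 'NONE', '43', '7', 'NONE', 'NONE', 'NONE', '7', '8']
NONE count = 7

Answer: 7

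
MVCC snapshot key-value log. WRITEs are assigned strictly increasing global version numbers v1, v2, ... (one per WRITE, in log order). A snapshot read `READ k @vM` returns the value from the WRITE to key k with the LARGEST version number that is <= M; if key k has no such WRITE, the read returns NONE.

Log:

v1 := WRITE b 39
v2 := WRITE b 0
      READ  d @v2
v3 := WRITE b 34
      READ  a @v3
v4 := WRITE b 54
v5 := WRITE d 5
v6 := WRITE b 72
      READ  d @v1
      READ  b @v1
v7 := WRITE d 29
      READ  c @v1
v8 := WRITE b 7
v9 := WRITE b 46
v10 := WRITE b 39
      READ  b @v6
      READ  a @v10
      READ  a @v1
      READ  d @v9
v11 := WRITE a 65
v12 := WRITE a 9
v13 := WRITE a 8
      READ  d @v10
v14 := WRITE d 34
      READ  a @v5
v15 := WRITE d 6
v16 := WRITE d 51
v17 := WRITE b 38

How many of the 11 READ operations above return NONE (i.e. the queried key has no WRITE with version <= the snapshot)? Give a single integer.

Answer: 7

Derivation:
v1: WRITE b=39  (b history now [(1, 39)])
v2: WRITE b=0  (b history now [(1, 39), (2, 0)])
READ d @v2: history=[] -> no version <= 2 -> NONE
v3: WRITE b=34  (b history now [(1, 39), (2, 0), (3, 34)])
READ a @v3: history=[] -> no version <= 3 -> NONE
v4: WRITE b=54  (b history now [(1, 39), (2, 0), (3, 34), (4, 54)])
v5: WRITE d=5  (d history now [(5, 5)])
v6: WRITE b=72  (b history now [(1, 39), (2, 0), (3, 34), (4, 54), (6, 72)])
READ d @v1: history=[(5, 5)] -> no version <= 1 -> NONE
READ b @v1: history=[(1, 39), (2, 0), (3, 34), (4, 54), (6, 72)] -> pick v1 -> 39
v7: WRITE d=29  (d history now [(5, 5), (7, 29)])
READ c @v1: history=[] -> no version <= 1 -> NONE
v8: WRITE b=7  (b history now [(1, 39), (2, 0), (3, 34), (4, 54), (6, 72), (8, 7)])
v9: WRITE b=46  (b history now [(1, 39), (2, 0), (3, 34), (4, 54), (6, 72), (8, 7), (9, 46)])
v10: WRITE b=39  (b history now [(1, 39), (2, 0), (3, 34), (4, 54), (6, 72), (8, 7), (9, 46), (10, 39)])
READ b @v6: history=[(1, 39), (2, 0), (3, 34), (4, 54), (6, 72), (8, 7), (9, 46), (10, 39)] -> pick v6 -> 72
READ a @v10: history=[] -> no version <= 10 -> NONE
READ a @v1: history=[] -> no version <= 1 -> NONE
READ d @v9: history=[(5, 5), (7, 29)] -> pick v7 -> 29
v11: WRITE a=65  (a history now [(11, 65)])
v12: WRITE a=9  (a history now [(11, 65), (12, 9)])
v13: WRITE a=8  (a history now [(11, 65), (12, 9), (13, 8)])
READ d @v10: history=[(5, 5), (7, 29)] -> pick v7 -> 29
v14: WRITE d=34  (d history now [(5, 5), (7, 29), (14, 34)])
READ a @v5: history=[(11, 65), (12, 9), (13, 8)] -> no version <= 5 -> NONE
v15: WRITE d=6  (d history now [(5, 5), (7, 29), (14, 34), (15, 6)])
v16: WRITE d=51  (d history now [(5, 5), (7, 29), (14, 34), (15, 6), (16, 51)])
v17: WRITE b=38  (b history now [(1, 39), (2, 0), (3, 34), (4, 54), (6, 72), (8, 7), (9, 46), (10, 39), (17, 38)])
Read results in order: ['NONE', 'NONE', 'NONE', '39', 'NONE', '72', 'NONE', 'NONE', '29', '29', 'NONE']
NONE count = 7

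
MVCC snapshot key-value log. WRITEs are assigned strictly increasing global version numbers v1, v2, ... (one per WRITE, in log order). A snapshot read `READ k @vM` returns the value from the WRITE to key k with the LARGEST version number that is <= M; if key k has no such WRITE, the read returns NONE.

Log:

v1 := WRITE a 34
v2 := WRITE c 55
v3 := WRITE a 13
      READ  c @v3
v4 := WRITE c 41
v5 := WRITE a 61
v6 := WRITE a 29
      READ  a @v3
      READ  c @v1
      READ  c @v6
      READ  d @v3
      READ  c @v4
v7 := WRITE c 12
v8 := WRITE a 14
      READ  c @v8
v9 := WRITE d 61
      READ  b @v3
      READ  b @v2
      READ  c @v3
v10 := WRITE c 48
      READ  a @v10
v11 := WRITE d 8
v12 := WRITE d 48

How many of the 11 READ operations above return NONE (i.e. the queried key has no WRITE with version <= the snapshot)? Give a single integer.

v1: WRITE a=34  (a history now [(1, 34)])
v2: WRITE c=55  (c history now [(2, 55)])
v3: WRITE a=13  (a history now [(1, 34), (3, 13)])
READ c @v3: history=[(2, 55)] -> pick v2 -> 55
v4: WRITE c=41  (c history now [(2, 55), (4, 41)])
v5: WRITE a=61  (a history now [(1, 34), (3, 13), (5, 61)])
v6: WRITE a=29  (a history now [(1, 34), (3, 13), (5, 61), (6, 29)])
READ a @v3: history=[(1, 34), (3, 13), (5, 61), (6, 29)] -> pick v3 -> 13
READ c @v1: history=[(2, 55), (4, 41)] -> no version <= 1 -> NONE
READ c @v6: history=[(2, 55), (4, 41)] -> pick v4 -> 41
READ d @v3: history=[] -> no version <= 3 -> NONE
READ c @v4: history=[(2, 55), (4, 41)] -> pick v4 -> 41
v7: WRITE c=12  (c history now [(2, 55), (4, 41), (7, 12)])
v8: WRITE a=14  (a history now [(1, 34), (3, 13), (5, 61), (6, 29), (8, 14)])
READ c @v8: history=[(2, 55), (4, 41), (7, 12)] -> pick v7 -> 12
v9: WRITE d=61  (d history now [(9, 61)])
READ b @v3: history=[] -> no version <= 3 -> NONE
READ b @v2: history=[] -> no version <= 2 -> NONE
READ c @v3: history=[(2, 55), (4, 41), (7, 12)] -> pick v2 -> 55
v10: WRITE c=48  (c history now [(2, 55), (4, 41), (7, 12), (10, 48)])
READ a @v10: history=[(1, 34), (3, 13), (5, 61), (6, 29), (8, 14)] -> pick v8 -> 14
v11: WRITE d=8  (d history now [(9, 61), (11, 8)])
v12: WRITE d=48  (d history now [(9, 61), (11, 8), (12, 48)])
Read results in order: ['55', '13', 'NONE', '41', 'NONE', '41', '12', 'NONE', 'NONE', '55', '14']
NONE count = 4

Answer: 4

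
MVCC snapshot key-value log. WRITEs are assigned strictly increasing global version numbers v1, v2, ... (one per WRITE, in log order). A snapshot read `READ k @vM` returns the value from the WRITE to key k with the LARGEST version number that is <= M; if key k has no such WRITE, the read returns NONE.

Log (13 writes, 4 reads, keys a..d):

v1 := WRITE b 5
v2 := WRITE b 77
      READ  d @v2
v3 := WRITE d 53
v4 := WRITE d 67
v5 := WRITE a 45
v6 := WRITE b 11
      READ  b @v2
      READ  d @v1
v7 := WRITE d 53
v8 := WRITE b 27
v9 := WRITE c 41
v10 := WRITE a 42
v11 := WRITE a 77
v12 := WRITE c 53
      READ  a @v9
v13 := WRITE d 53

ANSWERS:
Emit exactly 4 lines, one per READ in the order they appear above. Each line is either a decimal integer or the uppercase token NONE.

Answer: NONE
77
NONE
45

Derivation:
v1: WRITE b=5  (b history now [(1, 5)])
v2: WRITE b=77  (b history now [(1, 5), (2, 77)])
READ d @v2: history=[] -> no version <= 2 -> NONE
v3: WRITE d=53  (d history now [(3, 53)])
v4: WRITE d=67  (d history now [(3, 53), (4, 67)])
v5: WRITE a=45  (a history now [(5, 45)])
v6: WRITE b=11  (b history now [(1, 5), (2, 77), (6, 11)])
READ b @v2: history=[(1, 5), (2, 77), (6, 11)] -> pick v2 -> 77
READ d @v1: history=[(3, 53), (4, 67)] -> no version <= 1 -> NONE
v7: WRITE d=53  (d history now [(3, 53), (4, 67), (7, 53)])
v8: WRITE b=27  (b history now [(1, 5), (2, 77), (6, 11), (8, 27)])
v9: WRITE c=41  (c history now [(9, 41)])
v10: WRITE a=42  (a history now [(5, 45), (10, 42)])
v11: WRITE a=77  (a history now [(5, 45), (10, 42), (11, 77)])
v12: WRITE c=53  (c history now [(9, 41), (12, 53)])
READ a @v9: history=[(5, 45), (10, 42), (11, 77)] -> pick v5 -> 45
v13: WRITE d=53  (d history now [(3, 53), (4, 67), (7, 53), (13, 53)])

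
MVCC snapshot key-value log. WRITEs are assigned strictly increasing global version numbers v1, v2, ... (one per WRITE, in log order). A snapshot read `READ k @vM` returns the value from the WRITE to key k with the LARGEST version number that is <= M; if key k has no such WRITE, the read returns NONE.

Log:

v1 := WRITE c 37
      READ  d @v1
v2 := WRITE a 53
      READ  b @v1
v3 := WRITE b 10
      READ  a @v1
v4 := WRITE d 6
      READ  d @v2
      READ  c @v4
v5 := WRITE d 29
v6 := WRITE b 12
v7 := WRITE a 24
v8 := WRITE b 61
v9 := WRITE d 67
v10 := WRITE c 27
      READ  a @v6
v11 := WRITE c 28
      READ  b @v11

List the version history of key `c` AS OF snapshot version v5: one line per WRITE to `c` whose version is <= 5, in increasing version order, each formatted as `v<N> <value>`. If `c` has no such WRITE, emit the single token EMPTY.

Answer: v1 37

Derivation:
Scan writes for key=c with version <= 5:
  v1 WRITE c 37 -> keep
  v2 WRITE a 53 -> skip
  v3 WRITE b 10 -> skip
  v4 WRITE d 6 -> skip
  v5 WRITE d 29 -> skip
  v6 WRITE b 12 -> skip
  v7 WRITE a 24 -> skip
  v8 WRITE b 61 -> skip
  v9 WRITE d 67 -> skip
  v10 WRITE c 27 -> drop (> snap)
  v11 WRITE c 28 -> drop (> snap)
Collected: [(1, 37)]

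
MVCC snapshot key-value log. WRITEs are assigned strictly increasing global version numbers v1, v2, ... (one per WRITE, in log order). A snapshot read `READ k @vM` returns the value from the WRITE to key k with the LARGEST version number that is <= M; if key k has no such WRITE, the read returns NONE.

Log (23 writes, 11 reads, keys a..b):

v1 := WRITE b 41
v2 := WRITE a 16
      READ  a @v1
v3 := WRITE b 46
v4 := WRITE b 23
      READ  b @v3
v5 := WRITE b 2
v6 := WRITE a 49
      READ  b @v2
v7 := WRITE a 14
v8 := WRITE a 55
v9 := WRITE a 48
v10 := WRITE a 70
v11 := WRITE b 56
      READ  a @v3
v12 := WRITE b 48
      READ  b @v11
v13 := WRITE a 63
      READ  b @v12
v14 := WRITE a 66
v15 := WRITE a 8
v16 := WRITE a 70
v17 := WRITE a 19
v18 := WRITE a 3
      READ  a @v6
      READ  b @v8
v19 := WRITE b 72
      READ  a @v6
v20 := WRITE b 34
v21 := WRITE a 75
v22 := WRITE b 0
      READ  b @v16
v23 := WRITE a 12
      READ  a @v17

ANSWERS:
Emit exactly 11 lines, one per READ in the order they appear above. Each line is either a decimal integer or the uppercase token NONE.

v1: WRITE b=41  (b history now [(1, 41)])
v2: WRITE a=16  (a history now [(2, 16)])
READ a @v1: history=[(2, 16)] -> no version <= 1 -> NONE
v3: WRITE b=46  (b history now [(1, 41), (3, 46)])
v4: WRITE b=23  (b history now [(1, 41), (3, 46), (4, 23)])
READ b @v3: history=[(1, 41), (3, 46), (4, 23)] -> pick v3 -> 46
v5: WRITE b=2  (b history now [(1, 41), (3, 46), (4, 23), (5, 2)])
v6: WRITE a=49  (a history now [(2, 16), (6, 49)])
READ b @v2: history=[(1, 41), (3, 46), (4, 23), (5, 2)] -> pick v1 -> 41
v7: WRITE a=14  (a history now [(2, 16), (6, 49), (7, 14)])
v8: WRITE a=55  (a history now [(2, 16), (6, 49), (7, 14), (8, 55)])
v9: WRITE a=48  (a history now [(2, 16), (6, 49), (7, 14), (8, 55), (9, 48)])
v10: WRITE a=70  (a history now [(2, 16), (6, 49), (7, 14), (8, 55), (9, 48), (10, 70)])
v11: WRITE b=56  (b history now [(1, 41), (3, 46), (4, 23), (5, 2), (11, 56)])
READ a @v3: history=[(2, 16), (6, 49), (7, 14), (8, 55), (9, 48), (10, 70)] -> pick v2 -> 16
v12: WRITE b=48  (b history now [(1, 41), (3, 46), (4, 23), (5, 2), (11, 56), (12, 48)])
READ b @v11: history=[(1, 41), (3, 46), (4, 23), (5, 2), (11, 56), (12, 48)] -> pick v11 -> 56
v13: WRITE a=63  (a history now [(2, 16), (6, 49), (7, 14), (8, 55), (9, 48), (10, 70), (13, 63)])
READ b @v12: history=[(1, 41), (3, 46), (4, 23), (5, 2), (11, 56), (12, 48)] -> pick v12 -> 48
v14: WRITE a=66  (a history now [(2, 16), (6, 49), (7, 14), (8, 55), (9, 48), (10, 70), (13, 63), (14, 66)])
v15: WRITE a=8  (a history now [(2, 16), (6, 49), (7, 14), (8, 55), (9, 48), (10, 70), (13, 63), (14, 66), (15, 8)])
v16: WRITE a=70  (a history now [(2, 16), (6, 49), (7, 14), (8, 55), (9, 48), (10, 70), (13, 63), (14, 66), (15, 8), (16, 70)])
v17: WRITE a=19  (a history now [(2, 16), (6, 49), (7, 14), (8, 55), (9, 48), (10, 70), (13, 63), (14, 66), (15, 8), (16, 70), (17, 19)])
v18: WRITE a=3  (a history now [(2, 16), (6, 49), (7, 14), (8, 55), (9, 48), (10, 70), (13, 63), (14, 66), (15, 8), (16, 70), (17, 19), (18, 3)])
READ a @v6: history=[(2, 16), (6, 49), (7, 14), (8, 55), (9, 48), (10, 70), (13, 63), (14, 66), (15, 8), (16, 70), (17, 19), (18, 3)] -> pick v6 -> 49
READ b @v8: history=[(1, 41), (3, 46), (4, 23), (5, 2), (11, 56), (12, 48)] -> pick v5 -> 2
v19: WRITE b=72  (b history now [(1, 41), (3, 46), (4, 23), (5, 2), (11, 56), (12, 48), (19, 72)])
READ a @v6: history=[(2, 16), (6, 49), (7, 14), (8, 55), (9, 48), (10, 70), (13, 63), (14, 66), (15, 8), (16, 70), (17, 19), (18, 3)] -> pick v6 -> 49
v20: WRITE b=34  (b history now [(1, 41), (3, 46), (4, 23), (5, 2), (11, 56), (12, 48), (19, 72), (20, 34)])
v21: WRITE a=75  (a history now [(2, 16), (6, 49), (7, 14), (8, 55), (9, 48), (10, 70), (13, 63), (14, 66), (15, 8), (16, 70), (17, 19), (18, 3), (21, 75)])
v22: WRITE b=0  (b history now [(1, 41), (3, 46), (4, 23), (5, 2), (11, 56), (12, 48), (19, 72), (20, 34), (22, 0)])
READ b @v16: history=[(1, 41), (3, 46), (4, 23), (5, 2), (11, 56), (12, 48), (19, 72), (20, 34), (22, 0)] -> pick v12 -> 48
v23: WRITE a=12  (a history now [(2, 16), (6, 49), (7, 14), (8, 55), (9, 48), (10, 70), (13, 63), (14, 66), (15, 8), (16, 70), (17, 19), (18, 3), (21, 75), (23, 12)])
READ a @v17: history=[(2, 16), (6, 49), (7, 14), (8, 55), (9, 48), (10, 70), (13, 63), (14, 66), (15, 8), (16, 70), (17, 19), (18, 3), (21, 75), (23, 12)] -> pick v17 -> 19

Answer: NONE
46
41
16
56
48
49
2
49
48
19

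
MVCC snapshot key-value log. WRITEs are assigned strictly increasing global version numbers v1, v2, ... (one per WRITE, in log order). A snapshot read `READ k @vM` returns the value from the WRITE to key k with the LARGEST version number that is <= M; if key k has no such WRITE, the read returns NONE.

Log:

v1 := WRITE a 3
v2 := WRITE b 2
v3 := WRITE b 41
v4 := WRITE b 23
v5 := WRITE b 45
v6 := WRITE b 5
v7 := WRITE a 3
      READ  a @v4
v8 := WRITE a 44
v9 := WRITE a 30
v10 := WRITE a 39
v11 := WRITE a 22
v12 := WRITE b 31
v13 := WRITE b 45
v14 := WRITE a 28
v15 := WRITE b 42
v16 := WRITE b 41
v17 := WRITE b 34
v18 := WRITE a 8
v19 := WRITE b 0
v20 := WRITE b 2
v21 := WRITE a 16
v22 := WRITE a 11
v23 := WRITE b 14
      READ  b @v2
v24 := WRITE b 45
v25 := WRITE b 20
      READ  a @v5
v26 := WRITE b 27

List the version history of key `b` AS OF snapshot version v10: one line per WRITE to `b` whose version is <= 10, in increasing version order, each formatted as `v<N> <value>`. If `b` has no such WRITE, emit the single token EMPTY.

Scan writes for key=b with version <= 10:
  v1 WRITE a 3 -> skip
  v2 WRITE b 2 -> keep
  v3 WRITE b 41 -> keep
  v4 WRITE b 23 -> keep
  v5 WRITE b 45 -> keep
  v6 WRITE b 5 -> keep
  v7 WRITE a 3 -> skip
  v8 WRITE a 44 -> skip
  v9 WRITE a 30 -> skip
  v10 WRITE a 39 -> skip
  v11 WRITE a 22 -> skip
  v12 WRITE b 31 -> drop (> snap)
  v13 WRITE b 45 -> drop (> snap)
  v14 WRITE a 28 -> skip
  v15 WRITE b 42 -> drop (> snap)
  v16 WRITE b 41 -> drop (> snap)
  v17 WRITE b 34 -> drop (> snap)
  v18 WRITE a 8 -> skip
  v19 WRITE b 0 -> drop (> snap)
  v20 WRITE b 2 -> drop (> snap)
  v21 WRITE a 16 -> skip
  v22 WRITE a 11 -> skip
  v23 WRITE b 14 -> drop (> snap)
  v24 WRITE b 45 -> drop (> snap)
  v25 WRITE b 20 -> drop (> snap)
  v26 WRITE b 27 -> drop (> snap)
Collected: [(2, 2), (3, 41), (4, 23), (5, 45), (6, 5)]

Answer: v2 2
v3 41
v4 23
v5 45
v6 5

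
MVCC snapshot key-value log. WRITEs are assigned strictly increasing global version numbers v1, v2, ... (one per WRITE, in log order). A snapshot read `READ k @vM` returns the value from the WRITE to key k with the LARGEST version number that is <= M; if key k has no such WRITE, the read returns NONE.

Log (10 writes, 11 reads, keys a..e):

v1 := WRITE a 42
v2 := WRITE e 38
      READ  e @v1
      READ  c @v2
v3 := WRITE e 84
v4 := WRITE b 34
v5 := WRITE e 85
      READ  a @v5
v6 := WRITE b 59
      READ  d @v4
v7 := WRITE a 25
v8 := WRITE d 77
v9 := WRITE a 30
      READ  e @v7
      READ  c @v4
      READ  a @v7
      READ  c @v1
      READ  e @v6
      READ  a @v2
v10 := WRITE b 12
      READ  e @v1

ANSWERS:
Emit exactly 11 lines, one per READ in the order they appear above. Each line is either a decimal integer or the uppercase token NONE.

Answer: NONE
NONE
42
NONE
85
NONE
25
NONE
85
42
NONE

Derivation:
v1: WRITE a=42  (a history now [(1, 42)])
v2: WRITE e=38  (e history now [(2, 38)])
READ e @v1: history=[(2, 38)] -> no version <= 1 -> NONE
READ c @v2: history=[] -> no version <= 2 -> NONE
v3: WRITE e=84  (e history now [(2, 38), (3, 84)])
v4: WRITE b=34  (b history now [(4, 34)])
v5: WRITE e=85  (e history now [(2, 38), (3, 84), (5, 85)])
READ a @v5: history=[(1, 42)] -> pick v1 -> 42
v6: WRITE b=59  (b history now [(4, 34), (6, 59)])
READ d @v4: history=[] -> no version <= 4 -> NONE
v7: WRITE a=25  (a history now [(1, 42), (7, 25)])
v8: WRITE d=77  (d history now [(8, 77)])
v9: WRITE a=30  (a history now [(1, 42), (7, 25), (9, 30)])
READ e @v7: history=[(2, 38), (3, 84), (5, 85)] -> pick v5 -> 85
READ c @v4: history=[] -> no version <= 4 -> NONE
READ a @v7: history=[(1, 42), (7, 25), (9, 30)] -> pick v7 -> 25
READ c @v1: history=[] -> no version <= 1 -> NONE
READ e @v6: history=[(2, 38), (3, 84), (5, 85)] -> pick v5 -> 85
READ a @v2: history=[(1, 42), (7, 25), (9, 30)] -> pick v1 -> 42
v10: WRITE b=12  (b history now [(4, 34), (6, 59), (10, 12)])
READ e @v1: history=[(2, 38), (3, 84), (5, 85)] -> no version <= 1 -> NONE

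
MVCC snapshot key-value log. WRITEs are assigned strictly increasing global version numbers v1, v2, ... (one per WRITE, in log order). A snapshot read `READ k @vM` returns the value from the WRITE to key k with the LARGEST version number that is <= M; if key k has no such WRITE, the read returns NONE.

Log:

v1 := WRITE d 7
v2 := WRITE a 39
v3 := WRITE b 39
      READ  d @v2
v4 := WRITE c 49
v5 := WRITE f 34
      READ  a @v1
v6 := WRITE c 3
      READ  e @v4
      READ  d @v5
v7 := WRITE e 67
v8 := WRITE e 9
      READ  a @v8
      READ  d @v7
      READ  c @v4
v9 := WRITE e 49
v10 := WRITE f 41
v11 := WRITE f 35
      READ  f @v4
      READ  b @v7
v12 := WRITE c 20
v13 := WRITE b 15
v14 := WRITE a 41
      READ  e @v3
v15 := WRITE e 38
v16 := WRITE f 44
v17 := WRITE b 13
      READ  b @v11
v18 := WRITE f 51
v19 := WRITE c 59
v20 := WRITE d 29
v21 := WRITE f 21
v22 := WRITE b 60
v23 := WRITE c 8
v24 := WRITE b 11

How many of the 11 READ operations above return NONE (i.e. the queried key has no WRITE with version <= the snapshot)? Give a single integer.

Answer: 4

Derivation:
v1: WRITE d=7  (d history now [(1, 7)])
v2: WRITE a=39  (a history now [(2, 39)])
v3: WRITE b=39  (b history now [(3, 39)])
READ d @v2: history=[(1, 7)] -> pick v1 -> 7
v4: WRITE c=49  (c history now [(4, 49)])
v5: WRITE f=34  (f history now [(5, 34)])
READ a @v1: history=[(2, 39)] -> no version <= 1 -> NONE
v6: WRITE c=3  (c history now [(4, 49), (6, 3)])
READ e @v4: history=[] -> no version <= 4 -> NONE
READ d @v5: history=[(1, 7)] -> pick v1 -> 7
v7: WRITE e=67  (e history now [(7, 67)])
v8: WRITE e=9  (e history now [(7, 67), (8, 9)])
READ a @v8: history=[(2, 39)] -> pick v2 -> 39
READ d @v7: history=[(1, 7)] -> pick v1 -> 7
READ c @v4: history=[(4, 49), (6, 3)] -> pick v4 -> 49
v9: WRITE e=49  (e history now [(7, 67), (8, 9), (9, 49)])
v10: WRITE f=41  (f history now [(5, 34), (10, 41)])
v11: WRITE f=35  (f history now [(5, 34), (10, 41), (11, 35)])
READ f @v4: history=[(5, 34), (10, 41), (11, 35)] -> no version <= 4 -> NONE
READ b @v7: history=[(3, 39)] -> pick v3 -> 39
v12: WRITE c=20  (c history now [(4, 49), (6, 3), (12, 20)])
v13: WRITE b=15  (b history now [(3, 39), (13, 15)])
v14: WRITE a=41  (a history now [(2, 39), (14, 41)])
READ e @v3: history=[(7, 67), (8, 9), (9, 49)] -> no version <= 3 -> NONE
v15: WRITE e=38  (e history now [(7, 67), (8, 9), (9, 49), (15, 38)])
v16: WRITE f=44  (f history now [(5, 34), (10, 41), (11, 35), (16, 44)])
v17: WRITE b=13  (b history now [(3, 39), (13, 15), (17, 13)])
READ b @v11: history=[(3, 39), (13, 15), (17, 13)] -> pick v3 -> 39
v18: WRITE f=51  (f history now [(5, 34), (10, 41), (11, 35), (16, 44), (18, 51)])
v19: WRITE c=59  (c history now [(4, 49), (6, 3), (12, 20), (19, 59)])
v20: WRITE d=29  (d history now [(1, 7), (20, 29)])
v21: WRITE f=21  (f history now [(5, 34), (10, 41), (11, 35), (16, 44), (18, 51), (21, 21)])
v22: WRITE b=60  (b history now [(3, 39), (13, 15), (17, 13), (22, 60)])
v23: WRITE c=8  (c history now [(4, 49), (6, 3), (12, 20), (19, 59), (23, 8)])
v24: WRITE b=11  (b history now [(3, 39), (13, 15), (17, 13), (22, 60), (24, 11)])
Read results in order: ['7', 'NONE', 'NONE', '7', '39', '7', '49', 'NONE', '39', 'NONE', '39']
NONE count = 4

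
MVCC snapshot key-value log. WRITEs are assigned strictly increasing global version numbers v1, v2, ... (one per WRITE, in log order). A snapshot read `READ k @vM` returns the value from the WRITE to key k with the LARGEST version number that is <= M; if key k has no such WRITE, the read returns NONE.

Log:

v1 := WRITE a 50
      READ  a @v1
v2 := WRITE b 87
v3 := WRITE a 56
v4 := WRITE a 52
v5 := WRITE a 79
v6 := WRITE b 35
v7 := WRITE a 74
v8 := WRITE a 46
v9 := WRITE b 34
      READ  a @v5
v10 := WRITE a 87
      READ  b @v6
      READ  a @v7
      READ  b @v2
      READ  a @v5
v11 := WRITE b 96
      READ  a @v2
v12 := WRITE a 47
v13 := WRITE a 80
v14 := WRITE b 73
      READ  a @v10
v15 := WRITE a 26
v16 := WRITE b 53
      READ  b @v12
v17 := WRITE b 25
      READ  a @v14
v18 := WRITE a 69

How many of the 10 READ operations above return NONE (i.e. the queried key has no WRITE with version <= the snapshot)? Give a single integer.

v1: WRITE a=50  (a history now [(1, 50)])
READ a @v1: history=[(1, 50)] -> pick v1 -> 50
v2: WRITE b=87  (b history now [(2, 87)])
v3: WRITE a=56  (a history now [(1, 50), (3, 56)])
v4: WRITE a=52  (a history now [(1, 50), (3, 56), (4, 52)])
v5: WRITE a=79  (a history now [(1, 50), (3, 56), (4, 52), (5, 79)])
v6: WRITE b=35  (b history now [(2, 87), (6, 35)])
v7: WRITE a=74  (a history now [(1, 50), (3, 56), (4, 52), (5, 79), (7, 74)])
v8: WRITE a=46  (a history now [(1, 50), (3, 56), (4, 52), (5, 79), (7, 74), (8, 46)])
v9: WRITE b=34  (b history now [(2, 87), (6, 35), (9, 34)])
READ a @v5: history=[(1, 50), (3, 56), (4, 52), (5, 79), (7, 74), (8, 46)] -> pick v5 -> 79
v10: WRITE a=87  (a history now [(1, 50), (3, 56), (4, 52), (5, 79), (7, 74), (8, 46), (10, 87)])
READ b @v6: history=[(2, 87), (6, 35), (9, 34)] -> pick v6 -> 35
READ a @v7: history=[(1, 50), (3, 56), (4, 52), (5, 79), (7, 74), (8, 46), (10, 87)] -> pick v7 -> 74
READ b @v2: history=[(2, 87), (6, 35), (9, 34)] -> pick v2 -> 87
READ a @v5: history=[(1, 50), (3, 56), (4, 52), (5, 79), (7, 74), (8, 46), (10, 87)] -> pick v5 -> 79
v11: WRITE b=96  (b history now [(2, 87), (6, 35), (9, 34), (11, 96)])
READ a @v2: history=[(1, 50), (3, 56), (4, 52), (5, 79), (7, 74), (8, 46), (10, 87)] -> pick v1 -> 50
v12: WRITE a=47  (a history now [(1, 50), (3, 56), (4, 52), (5, 79), (7, 74), (8, 46), (10, 87), (12, 47)])
v13: WRITE a=80  (a history now [(1, 50), (3, 56), (4, 52), (5, 79), (7, 74), (8, 46), (10, 87), (12, 47), (13, 80)])
v14: WRITE b=73  (b history now [(2, 87), (6, 35), (9, 34), (11, 96), (14, 73)])
READ a @v10: history=[(1, 50), (3, 56), (4, 52), (5, 79), (7, 74), (8, 46), (10, 87), (12, 47), (13, 80)] -> pick v10 -> 87
v15: WRITE a=26  (a history now [(1, 50), (3, 56), (4, 52), (5, 79), (7, 74), (8, 46), (10, 87), (12, 47), (13, 80), (15, 26)])
v16: WRITE b=53  (b history now [(2, 87), (6, 35), (9, 34), (11, 96), (14, 73), (16, 53)])
READ b @v12: history=[(2, 87), (6, 35), (9, 34), (11, 96), (14, 73), (16, 53)] -> pick v11 -> 96
v17: WRITE b=25  (b history now [(2, 87), (6, 35), (9, 34), (11, 96), (14, 73), (16, 53), (17, 25)])
READ a @v14: history=[(1, 50), (3, 56), (4, 52), (5, 79), (7, 74), (8, 46), (10, 87), (12, 47), (13, 80), (15, 26)] -> pick v13 -> 80
v18: WRITE a=69  (a history now [(1, 50), (3, 56), (4, 52), (5, 79), (7, 74), (8, 46), (10, 87), (12, 47), (13, 80), (15, 26), (18, 69)])
Read results in order: ['50', '79', '35', '74', '87', '79', '50', '87', '96', '80']
NONE count = 0

Answer: 0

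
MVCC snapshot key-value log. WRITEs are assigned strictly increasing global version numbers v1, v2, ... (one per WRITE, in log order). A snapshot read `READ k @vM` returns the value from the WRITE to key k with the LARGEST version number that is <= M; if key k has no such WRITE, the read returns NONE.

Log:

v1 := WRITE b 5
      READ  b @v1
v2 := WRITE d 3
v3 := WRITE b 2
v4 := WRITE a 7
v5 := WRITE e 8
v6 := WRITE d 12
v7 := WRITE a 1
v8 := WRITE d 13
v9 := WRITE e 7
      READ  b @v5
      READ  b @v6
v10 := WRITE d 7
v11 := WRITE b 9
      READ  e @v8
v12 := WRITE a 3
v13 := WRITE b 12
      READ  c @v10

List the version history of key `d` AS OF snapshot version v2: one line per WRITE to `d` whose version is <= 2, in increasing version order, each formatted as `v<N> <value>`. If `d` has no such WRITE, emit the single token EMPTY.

Answer: v2 3

Derivation:
Scan writes for key=d with version <= 2:
  v1 WRITE b 5 -> skip
  v2 WRITE d 3 -> keep
  v3 WRITE b 2 -> skip
  v4 WRITE a 7 -> skip
  v5 WRITE e 8 -> skip
  v6 WRITE d 12 -> drop (> snap)
  v7 WRITE a 1 -> skip
  v8 WRITE d 13 -> drop (> snap)
  v9 WRITE e 7 -> skip
  v10 WRITE d 7 -> drop (> snap)
  v11 WRITE b 9 -> skip
  v12 WRITE a 3 -> skip
  v13 WRITE b 12 -> skip
Collected: [(2, 3)]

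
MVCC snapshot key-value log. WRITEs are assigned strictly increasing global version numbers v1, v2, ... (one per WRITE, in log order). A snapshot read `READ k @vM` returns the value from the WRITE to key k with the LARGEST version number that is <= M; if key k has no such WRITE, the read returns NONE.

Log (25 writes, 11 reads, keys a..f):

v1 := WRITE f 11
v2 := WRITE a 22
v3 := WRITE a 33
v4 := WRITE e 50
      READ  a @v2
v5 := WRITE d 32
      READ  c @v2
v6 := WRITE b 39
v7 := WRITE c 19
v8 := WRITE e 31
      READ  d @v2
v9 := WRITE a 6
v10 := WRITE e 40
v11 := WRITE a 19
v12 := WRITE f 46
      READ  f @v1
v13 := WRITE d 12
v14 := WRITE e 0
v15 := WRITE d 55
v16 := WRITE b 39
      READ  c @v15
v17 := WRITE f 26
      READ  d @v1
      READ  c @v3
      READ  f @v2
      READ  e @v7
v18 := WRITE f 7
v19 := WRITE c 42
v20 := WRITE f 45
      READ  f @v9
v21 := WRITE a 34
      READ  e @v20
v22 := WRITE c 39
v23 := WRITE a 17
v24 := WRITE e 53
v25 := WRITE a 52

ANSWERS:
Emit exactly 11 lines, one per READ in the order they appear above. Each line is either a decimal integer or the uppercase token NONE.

Answer: 22
NONE
NONE
11
19
NONE
NONE
11
50
11
0

Derivation:
v1: WRITE f=11  (f history now [(1, 11)])
v2: WRITE a=22  (a history now [(2, 22)])
v3: WRITE a=33  (a history now [(2, 22), (3, 33)])
v4: WRITE e=50  (e history now [(4, 50)])
READ a @v2: history=[(2, 22), (3, 33)] -> pick v2 -> 22
v5: WRITE d=32  (d history now [(5, 32)])
READ c @v2: history=[] -> no version <= 2 -> NONE
v6: WRITE b=39  (b history now [(6, 39)])
v7: WRITE c=19  (c history now [(7, 19)])
v8: WRITE e=31  (e history now [(4, 50), (8, 31)])
READ d @v2: history=[(5, 32)] -> no version <= 2 -> NONE
v9: WRITE a=6  (a history now [(2, 22), (3, 33), (9, 6)])
v10: WRITE e=40  (e history now [(4, 50), (8, 31), (10, 40)])
v11: WRITE a=19  (a history now [(2, 22), (3, 33), (9, 6), (11, 19)])
v12: WRITE f=46  (f history now [(1, 11), (12, 46)])
READ f @v1: history=[(1, 11), (12, 46)] -> pick v1 -> 11
v13: WRITE d=12  (d history now [(5, 32), (13, 12)])
v14: WRITE e=0  (e history now [(4, 50), (8, 31), (10, 40), (14, 0)])
v15: WRITE d=55  (d history now [(5, 32), (13, 12), (15, 55)])
v16: WRITE b=39  (b history now [(6, 39), (16, 39)])
READ c @v15: history=[(7, 19)] -> pick v7 -> 19
v17: WRITE f=26  (f history now [(1, 11), (12, 46), (17, 26)])
READ d @v1: history=[(5, 32), (13, 12), (15, 55)] -> no version <= 1 -> NONE
READ c @v3: history=[(7, 19)] -> no version <= 3 -> NONE
READ f @v2: history=[(1, 11), (12, 46), (17, 26)] -> pick v1 -> 11
READ e @v7: history=[(4, 50), (8, 31), (10, 40), (14, 0)] -> pick v4 -> 50
v18: WRITE f=7  (f history now [(1, 11), (12, 46), (17, 26), (18, 7)])
v19: WRITE c=42  (c history now [(7, 19), (19, 42)])
v20: WRITE f=45  (f history now [(1, 11), (12, 46), (17, 26), (18, 7), (20, 45)])
READ f @v9: history=[(1, 11), (12, 46), (17, 26), (18, 7), (20, 45)] -> pick v1 -> 11
v21: WRITE a=34  (a history now [(2, 22), (3, 33), (9, 6), (11, 19), (21, 34)])
READ e @v20: history=[(4, 50), (8, 31), (10, 40), (14, 0)] -> pick v14 -> 0
v22: WRITE c=39  (c history now [(7, 19), (19, 42), (22, 39)])
v23: WRITE a=17  (a history now [(2, 22), (3, 33), (9, 6), (11, 19), (21, 34), (23, 17)])
v24: WRITE e=53  (e history now [(4, 50), (8, 31), (10, 40), (14, 0), (24, 53)])
v25: WRITE a=52  (a history now [(2, 22), (3, 33), (9, 6), (11, 19), (21, 34), (23, 17), (25, 52)])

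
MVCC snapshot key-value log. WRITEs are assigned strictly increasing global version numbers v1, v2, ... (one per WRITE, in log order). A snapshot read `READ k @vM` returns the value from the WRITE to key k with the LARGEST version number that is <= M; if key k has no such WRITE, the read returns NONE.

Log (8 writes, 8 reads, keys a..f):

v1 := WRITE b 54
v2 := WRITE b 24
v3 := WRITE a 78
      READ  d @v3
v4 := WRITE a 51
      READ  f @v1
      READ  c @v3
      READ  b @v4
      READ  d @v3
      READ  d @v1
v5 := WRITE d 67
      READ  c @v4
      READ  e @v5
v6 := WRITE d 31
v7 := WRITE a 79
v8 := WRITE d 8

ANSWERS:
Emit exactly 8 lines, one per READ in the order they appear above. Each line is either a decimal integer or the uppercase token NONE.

v1: WRITE b=54  (b history now [(1, 54)])
v2: WRITE b=24  (b history now [(1, 54), (2, 24)])
v3: WRITE a=78  (a history now [(3, 78)])
READ d @v3: history=[] -> no version <= 3 -> NONE
v4: WRITE a=51  (a history now [(3, 78), (4, 51)])
READ f @v1: history=[] -> no version <= 1 -> NONE
READ c @v3: history=[] -> no version <= 3 -> NONE
READ b @v4: history=[(1, 54), (2, 24)] -> pick v2 -> 24
READ d @v3: history=[] -> no version <= 3 -> NONE
READ d @v1: history=[] -> no version <= 1 -> NONE
v5: WRITE d=67  (d history now [(5, 67)])
READ c @v4: history=[] -> no version <= 4 -> NONE
READ e @v5: history=[] -> no version <= 5 -> NONE
v6: WRITE d=31  (d history now [(5, 67), (6, 31)])
v7: WRITE a=79  (a history now [(3, 78), (4, 51), (7, 79)])
v8: WRITE d=8  (d history now [(5, 67), (6, 31), (8, 8)])

Answer: NONE
NONE
NONE
24
NONE
NONE
NONE
NONE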